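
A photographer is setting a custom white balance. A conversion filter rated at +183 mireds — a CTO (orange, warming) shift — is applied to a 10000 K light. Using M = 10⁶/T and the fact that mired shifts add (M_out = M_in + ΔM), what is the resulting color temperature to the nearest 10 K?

3530 K

M_in = 10⁶/10000 = 100.00 mireds.
M_out = 100.00 + (+183) = 283.00 mireds.
T_out = 10⁶/283.00 = 3533.6 K → 3530 K.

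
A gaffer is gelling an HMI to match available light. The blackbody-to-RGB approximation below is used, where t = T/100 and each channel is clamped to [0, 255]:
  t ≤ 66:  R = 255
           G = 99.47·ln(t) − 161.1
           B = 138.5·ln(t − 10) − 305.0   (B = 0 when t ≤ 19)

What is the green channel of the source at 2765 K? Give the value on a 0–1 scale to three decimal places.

0.663

t = 2765/100 = 27.65; the t ≤ 66 branch applies.
G = 99.47·ln 27.65 − 161.1 = 99.47·3.3196 − 161.1 = 169.103.
On a 0–1 scale: 169.103/255 = 0.6631 → 0.663.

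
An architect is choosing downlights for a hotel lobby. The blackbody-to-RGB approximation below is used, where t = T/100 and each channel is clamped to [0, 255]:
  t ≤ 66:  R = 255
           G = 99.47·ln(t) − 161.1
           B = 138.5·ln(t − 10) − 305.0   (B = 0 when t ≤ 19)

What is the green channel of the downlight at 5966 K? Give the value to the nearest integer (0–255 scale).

t = 5966/100 = 59.66; the t ≤ 66 branch applies.
G = 99.47·ln 59.66 − 161.1 = 99.47·4.0887 − 161.1 = 245.599.
Rounded: 246.

246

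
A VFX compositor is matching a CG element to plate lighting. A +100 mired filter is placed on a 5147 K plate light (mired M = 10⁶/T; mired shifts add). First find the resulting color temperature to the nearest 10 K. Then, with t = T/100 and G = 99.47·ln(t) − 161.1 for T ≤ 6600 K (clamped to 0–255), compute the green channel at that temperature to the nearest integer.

M_in = 10⁶/5147 = 194.29; M_out = 194.29 + (+100) = 294.29.
T_out = 10⁶/294.29 = 3398.0 K → 3400 K; t = 34.
G = 99.47·ln 34 − 161.1 = 99.47·3.5264 − 161.1 = 189.667.
Rounded: 190.

190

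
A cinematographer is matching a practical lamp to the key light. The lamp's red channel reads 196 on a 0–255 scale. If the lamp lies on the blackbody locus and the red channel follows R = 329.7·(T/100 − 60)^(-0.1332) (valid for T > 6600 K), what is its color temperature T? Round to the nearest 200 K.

11000 K

(t − 60)^(-0.1332) = 196/329.7 = 0.59448.
t − 60 = 0.59448^(1/-0.1332) = 0.59448^(-7.508) = 49.621, so t = 109.621.
T = 100·t = 10962 K → 11000 K to the nearest 200 K.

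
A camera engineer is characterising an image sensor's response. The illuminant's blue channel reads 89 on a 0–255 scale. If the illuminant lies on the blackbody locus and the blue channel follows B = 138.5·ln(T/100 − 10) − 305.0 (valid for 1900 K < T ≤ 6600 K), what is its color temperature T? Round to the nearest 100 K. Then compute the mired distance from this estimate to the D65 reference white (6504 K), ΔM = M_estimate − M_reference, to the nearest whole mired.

ln(t − 10) = (89 + 305.0) / 138.5 = 2.8448.
t − 10 = e^2.8448 = 17.198, so t = 27.198.
T = 100·t = 2720 K → 2700 K to the nearest 100 K.
M_estimate = 10⁶/2700 = 370.37; M_reference = 10⁶/6504 = 153.75.
ΔM = 370.37 − 153.75 = 216.62 → +217 mireds.

+217 mireds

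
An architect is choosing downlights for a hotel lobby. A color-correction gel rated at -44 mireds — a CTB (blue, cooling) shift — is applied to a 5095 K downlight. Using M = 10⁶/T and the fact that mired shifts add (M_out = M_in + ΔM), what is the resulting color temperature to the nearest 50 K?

6550 K

M_in = 10⁶/5095 = 196.27 mireds.
M_out = 196.27 + (-44) = 152.27 mireds.
T_out = 10⁶/152.27 = 6567.2 K → 6550 K.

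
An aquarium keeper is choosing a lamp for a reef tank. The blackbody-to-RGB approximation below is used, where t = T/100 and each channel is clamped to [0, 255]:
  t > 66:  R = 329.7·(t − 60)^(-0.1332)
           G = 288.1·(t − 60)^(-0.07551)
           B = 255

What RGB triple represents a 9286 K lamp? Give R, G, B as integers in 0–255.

R=207, G=221, B=255

t = 9286/100 = 92.86; the t > 66 branch applies.
R = 329.7·(92.86 − 60)^(-0.1332) = 329.7·32.86^(-0.1332) = 329.7·0.62803 = 207.061.
G = 288.1·(92.86 − 60)^(-0.07551) = 288.1·32.86^(-0.07551) = 288.1·0.76820 = 221.320.
B = 255 by definition for t > 66.
Rounded: (207, 221, 255).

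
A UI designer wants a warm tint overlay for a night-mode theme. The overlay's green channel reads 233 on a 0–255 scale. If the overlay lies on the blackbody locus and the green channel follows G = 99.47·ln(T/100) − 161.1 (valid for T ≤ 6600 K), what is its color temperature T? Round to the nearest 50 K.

ln t = (233 + 161.1) / 99.47 = 3.9620.
t = e^3.9620 = 52.562.
T = 100·t = 5256 K → 5250 K to the nearest 50 K.

5250 K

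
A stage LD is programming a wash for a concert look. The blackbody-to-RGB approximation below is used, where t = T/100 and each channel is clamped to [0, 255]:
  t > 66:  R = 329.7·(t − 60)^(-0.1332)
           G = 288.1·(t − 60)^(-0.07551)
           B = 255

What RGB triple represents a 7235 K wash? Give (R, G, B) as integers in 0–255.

t = 7235/100 = 72.35; the t > 66 branch applies.
R = 329.7·(72.35 − 60)^(-0.1332) = 329.7·12.35^(-0.1332) = 329.7·0.71547 = 235.890.
G = 288.1·(72.35 − 60)^(-0.07551) = 288.1·12.35^(-0.07551) = 288.1·0.82712 = 238.293.
B = 255 by definition for t > 66.
Rounded: (236, 238, 255).

(236, 238, 255)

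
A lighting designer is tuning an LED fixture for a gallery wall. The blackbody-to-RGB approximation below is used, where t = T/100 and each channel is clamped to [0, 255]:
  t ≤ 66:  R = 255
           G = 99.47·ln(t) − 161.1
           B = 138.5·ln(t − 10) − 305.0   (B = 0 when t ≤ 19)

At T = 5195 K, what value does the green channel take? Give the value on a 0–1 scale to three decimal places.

0.909

t = 5195/100 = 51.95; the t ≤ 66 branch applies.
G = 99.47·ln 51.95 − 161.1 = 99.47·3.9503 − 161.1 = 231.835.
On a 0–1 scale: 231.835/255 = 0.9092 → 0.909.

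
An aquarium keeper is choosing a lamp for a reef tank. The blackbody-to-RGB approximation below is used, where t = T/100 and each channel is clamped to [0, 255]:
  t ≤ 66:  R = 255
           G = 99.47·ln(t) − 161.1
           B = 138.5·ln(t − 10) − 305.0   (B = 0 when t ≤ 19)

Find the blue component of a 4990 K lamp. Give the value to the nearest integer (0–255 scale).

t = 4990/100 = 49.9; the t ≤ 66 branch applies.
B = 138.5·ln(49.9 − 10) − 305.0 = 138.5·ln 39.9 − 305.0 = 138.5·3.6864 − 305.0 = 205.563.
Rounded: 206.

206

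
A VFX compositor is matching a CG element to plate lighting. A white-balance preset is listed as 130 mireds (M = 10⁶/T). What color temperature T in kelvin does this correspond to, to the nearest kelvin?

T = 10⁶ / 130 = 7692.31 K → 7692 K.

7692 K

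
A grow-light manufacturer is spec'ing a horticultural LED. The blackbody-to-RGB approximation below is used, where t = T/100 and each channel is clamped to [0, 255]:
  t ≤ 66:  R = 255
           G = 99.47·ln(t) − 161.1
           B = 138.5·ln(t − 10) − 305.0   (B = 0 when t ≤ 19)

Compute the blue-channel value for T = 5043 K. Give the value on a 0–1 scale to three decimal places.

0.813

t = 5043/100 = 50.43; the t ≤ 66 branch applies.
B = 138.5·ln(50.43 − 10) − 305.0 = 138.5·ln 40.43 − 305.0 = 138.5·3.6996 − 305.0 = 207.391.
On a 0–1 scale: 207.391/255 = 0.8133 → 0.813.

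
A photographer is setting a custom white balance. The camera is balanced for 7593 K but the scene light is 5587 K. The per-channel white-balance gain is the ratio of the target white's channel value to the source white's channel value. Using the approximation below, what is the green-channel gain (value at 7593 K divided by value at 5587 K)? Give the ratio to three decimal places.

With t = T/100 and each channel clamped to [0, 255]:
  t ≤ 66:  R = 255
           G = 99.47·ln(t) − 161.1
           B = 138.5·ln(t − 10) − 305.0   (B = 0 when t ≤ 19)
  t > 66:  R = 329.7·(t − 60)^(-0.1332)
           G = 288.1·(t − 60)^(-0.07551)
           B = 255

0.978

At 5587 K (t = 55.87):
  G = 99.47·ln 55.87 − 161.1 = 99.47·4.0230 − 161.1 = 239.071.
At 7593 K (t = 75.93):
  G = 288.1·(75.93 − 60)^(-0.07551) = 288.1·15.93^(-0.07551) = 288.1·0.81137 = 233.757.
Gain = 233.757 / 239.071 = 0.9778 → 0.978.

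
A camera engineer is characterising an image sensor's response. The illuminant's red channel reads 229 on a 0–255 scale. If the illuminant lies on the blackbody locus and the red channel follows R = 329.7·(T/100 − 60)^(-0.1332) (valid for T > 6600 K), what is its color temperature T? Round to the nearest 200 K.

7600 K

(t − 60)^(-0.1332) = 229/329.7 = 0.69457.
t − 60 = 0.69457^(1/-0.1332) = 0.69457^(-7.508) = 15.428, so t = 75.428.
T = 100·t = 7543 K → 7600 K to the nearest 200 K.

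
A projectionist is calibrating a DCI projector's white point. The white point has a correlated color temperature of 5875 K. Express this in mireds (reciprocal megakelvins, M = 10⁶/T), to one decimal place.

170.2 mireds

M = 10⁶ / 5875 = 170.213 → 170.2 mireds.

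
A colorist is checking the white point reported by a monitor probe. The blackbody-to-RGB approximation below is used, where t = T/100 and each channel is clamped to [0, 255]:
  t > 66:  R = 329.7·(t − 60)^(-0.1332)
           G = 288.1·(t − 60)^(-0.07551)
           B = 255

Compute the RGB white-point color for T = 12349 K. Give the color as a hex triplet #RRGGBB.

t = 12349/100 = 123.49; the t > 66 branch applies.
R = 329.7·(123.49 − 60)^(-0.1332) = 329.7·63.49^(-0.1332) = 329.7·0.57528 = 189.670.
G = 288.1·(123.49 − 60)^(-0.07551) = 288.1·63.49^(-0.07551) = 288.1·0.73093 = 210.582.
B = 255 by definition for t > 66.
Rounded: (190, 211, 255).
In hex: #BED3FF.

#BED3FF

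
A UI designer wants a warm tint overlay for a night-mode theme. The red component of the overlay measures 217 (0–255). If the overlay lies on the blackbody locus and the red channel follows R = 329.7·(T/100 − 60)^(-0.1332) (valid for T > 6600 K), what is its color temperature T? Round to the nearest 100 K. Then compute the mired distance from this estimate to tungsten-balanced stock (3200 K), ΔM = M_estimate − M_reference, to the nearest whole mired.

(t − 60)^(-0.1332) = 217/329.7 = 0.65817.
t − 60 = 0.65817^(1/-0.1332) = 0.65817^(-7.508) = 23.110, so t = 83.110.
T = 100·t = 8311 K → 8300 K to the nearest 100 K.
M_estimate = 10⁶/8300 = 120.48; M_reference = 10⁶/3200 = 312.50.
ΔM = 120.48 − 312.50 = -192.02 → -192 mireds.

-192 mireds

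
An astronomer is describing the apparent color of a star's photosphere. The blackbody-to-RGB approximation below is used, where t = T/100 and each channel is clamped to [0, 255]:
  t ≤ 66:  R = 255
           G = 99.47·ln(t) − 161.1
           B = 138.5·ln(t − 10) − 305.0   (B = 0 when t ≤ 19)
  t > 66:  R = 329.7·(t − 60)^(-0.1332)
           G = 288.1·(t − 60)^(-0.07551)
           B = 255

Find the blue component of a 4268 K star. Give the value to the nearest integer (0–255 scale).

t = 4268/100 = 42.68; the t ≤ 66 branch applies.
B = 138.5·ln(42.68 − 10) − 305.0 = 138.5·ln 32.68 − 305.0 = 138.5·3.4868 − 305.0 = 177.917.
Rounded: 178.

178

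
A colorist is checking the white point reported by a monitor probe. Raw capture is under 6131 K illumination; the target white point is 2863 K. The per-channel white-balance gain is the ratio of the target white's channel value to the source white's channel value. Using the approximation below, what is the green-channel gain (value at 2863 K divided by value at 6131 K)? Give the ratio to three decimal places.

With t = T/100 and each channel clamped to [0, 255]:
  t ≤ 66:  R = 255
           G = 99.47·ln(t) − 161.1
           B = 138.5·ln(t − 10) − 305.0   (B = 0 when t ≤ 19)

At 6131 K (t = 61.31):
  G = 99.47·ln 61.31 − 161.1 = 99.47·4.1159 − 161.1 = 248.313.
At 2863 K (t = 28.63):
  G = 99.47·ln 28.63 − 161.1 = 99.47·3.3545 − 161.1 = 172.568.
Gain = 172.568 / 248.313 = 0.6950 → 0.695.

0.695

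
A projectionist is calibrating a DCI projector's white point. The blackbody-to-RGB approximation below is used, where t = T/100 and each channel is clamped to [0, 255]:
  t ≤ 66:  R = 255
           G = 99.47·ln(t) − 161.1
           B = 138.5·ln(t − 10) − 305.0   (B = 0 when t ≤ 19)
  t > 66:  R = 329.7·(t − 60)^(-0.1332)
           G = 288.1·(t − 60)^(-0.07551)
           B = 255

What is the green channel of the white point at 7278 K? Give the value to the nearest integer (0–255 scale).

t = 7278/100 = 72.78; the t > 66 branch applies.
G = 288.1·(72.78 − 60)^(-0.07551) = 288.1·12.78^(-0.07551) = 288.1·0.82498 = 237.678.
Rounded: 238.

238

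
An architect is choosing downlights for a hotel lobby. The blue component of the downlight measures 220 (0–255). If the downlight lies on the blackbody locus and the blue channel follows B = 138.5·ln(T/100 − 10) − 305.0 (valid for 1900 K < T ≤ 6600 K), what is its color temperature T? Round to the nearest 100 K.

5400 K

ln(t − 10) = (220 + 305.0) / 138.5 = 3.7906.
t − 10 = e^3.7906 = 44.284, so t = 54.284.
T = 100·t = 5428 K → 5400 K to the nearest 100 K.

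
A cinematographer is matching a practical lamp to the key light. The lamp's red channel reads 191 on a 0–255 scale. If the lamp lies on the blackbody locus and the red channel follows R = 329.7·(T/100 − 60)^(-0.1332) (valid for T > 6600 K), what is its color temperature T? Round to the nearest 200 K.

(t − 60)^(-0.1332) = 191/329.7 = 0.57931.
t − 60 = 0.57931^(1/-0.1332) = 0.57931^(-7.508) = 60.245, so t = 120.245.
T = 100·t = 12025 K → 12000 K to the nearest 200 K.

12000 K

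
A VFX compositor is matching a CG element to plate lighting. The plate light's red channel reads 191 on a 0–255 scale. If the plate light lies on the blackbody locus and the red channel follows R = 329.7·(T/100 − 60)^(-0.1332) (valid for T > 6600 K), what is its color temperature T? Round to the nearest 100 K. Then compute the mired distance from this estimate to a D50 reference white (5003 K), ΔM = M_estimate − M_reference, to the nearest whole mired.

(t − 60)^(-0.1332) = 191/329.7 = 0.57931.
t − 60 = 0.57931^(1/-0.1332) = 0.57931^(-7.508) = 60.245, so t = 120.245.
T = 100·t = 12025 K → 12000 K to the nearest 100 K.
M_estimate = 10⁶/12000 = 83.33; M_reference = 10⁶/5003 = 199.88.
ΔM = 83.33 − 199.88 = -116.55 → -117 mireds.

-117 mireds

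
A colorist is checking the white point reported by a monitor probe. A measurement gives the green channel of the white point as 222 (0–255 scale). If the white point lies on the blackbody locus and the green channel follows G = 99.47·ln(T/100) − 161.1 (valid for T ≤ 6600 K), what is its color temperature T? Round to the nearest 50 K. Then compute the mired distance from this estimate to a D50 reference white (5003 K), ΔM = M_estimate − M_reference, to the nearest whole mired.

+13 mireds

ln t = (222 + 161.1) / 99.47 = 3.8514.
t = e^3.8514 = 47.059.
T = 100·t = 4706 K → 4700 K to the nearest 50 K.
M_estimate = 10⁶/4700 = 212.77; M_reference = 10⁶/5003 = 199.88.
ΔM = 212.77 − 199.88 = 12.89 → +13 mireds.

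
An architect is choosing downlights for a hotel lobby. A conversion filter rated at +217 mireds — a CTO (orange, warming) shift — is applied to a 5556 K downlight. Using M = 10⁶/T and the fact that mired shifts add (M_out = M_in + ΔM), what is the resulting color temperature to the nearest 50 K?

M_in = 10⁶/5556 = 179.99 mireds.
M_out = 179.99 + (+217) = 396.99 mireds.
T_out = 10⁶/396.99 = 2519.0 K → 2500 K.

2500 K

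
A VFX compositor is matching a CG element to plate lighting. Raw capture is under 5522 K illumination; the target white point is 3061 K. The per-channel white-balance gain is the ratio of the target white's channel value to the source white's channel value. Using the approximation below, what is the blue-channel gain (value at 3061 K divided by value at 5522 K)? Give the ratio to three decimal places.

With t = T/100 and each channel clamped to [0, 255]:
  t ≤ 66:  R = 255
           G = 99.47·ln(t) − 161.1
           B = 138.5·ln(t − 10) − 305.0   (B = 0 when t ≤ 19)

0.512

At 5522 K (t = 55.22):
  B = 138.5·ln(55.22 − 10) − 305.0 = 138.5·ln 45.22 − 305.0 = 138.5·3.8115 − 305.0 = 222.898.
At 3061 K (t = 30.61):
  B = 138.5·ln(30.61 − 10) − 305.0 = 138.5·ln 20.61 − 305.0 = 138.5·3.0258 − 305.0 = 114.070.
Gain = 114.070 / 222.898 = 0.5118 → 0.512.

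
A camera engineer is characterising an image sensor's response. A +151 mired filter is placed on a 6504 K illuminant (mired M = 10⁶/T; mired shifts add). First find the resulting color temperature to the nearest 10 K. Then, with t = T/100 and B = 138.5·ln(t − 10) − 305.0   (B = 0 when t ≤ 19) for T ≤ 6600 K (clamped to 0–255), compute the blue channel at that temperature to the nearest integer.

M_in = 10⁶/6504 = 153.75; M_out = 153.75 + (+151) = 304.75.
T_out = 10⁶/304.75 = 3281.4 K → 3280 K; t = 32.8.
B = 138.5·ln(32.8 − 10) − 305.0 = 138.5·ln 22.8 − 305.0 = 138.5·3.1268 − 305.0 = 128.056.
Rounded: 128.

128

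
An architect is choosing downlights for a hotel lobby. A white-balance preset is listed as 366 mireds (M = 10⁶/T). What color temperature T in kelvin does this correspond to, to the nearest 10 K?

2730 K

T = 10⁶ / 366 = 2732.24 K → 2730 K.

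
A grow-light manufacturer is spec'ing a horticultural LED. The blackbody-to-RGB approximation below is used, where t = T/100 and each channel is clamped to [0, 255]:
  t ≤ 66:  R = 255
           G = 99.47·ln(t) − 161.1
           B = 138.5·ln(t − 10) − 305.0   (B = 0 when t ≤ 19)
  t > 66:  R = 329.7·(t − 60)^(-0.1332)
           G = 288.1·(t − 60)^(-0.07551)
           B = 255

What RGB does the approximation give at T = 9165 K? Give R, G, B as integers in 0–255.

t = 9165/100 = 91.65; the t > 66 branch applies.
R = 329.7·(91.65 − 60)^(-0.1332) = 329.7·31.65^(-0.1332) = 329.7·0.63118 = 208.099.
G = 288.1·(91.65 − 60)^(-0.07551) = 288.1·31.65^(-0.07551) = 288.1·0.77038 = 221.947.
B = 255 by definition for t > 66.
Rounded: (208, 222, 255).

R=208, G=222, B=255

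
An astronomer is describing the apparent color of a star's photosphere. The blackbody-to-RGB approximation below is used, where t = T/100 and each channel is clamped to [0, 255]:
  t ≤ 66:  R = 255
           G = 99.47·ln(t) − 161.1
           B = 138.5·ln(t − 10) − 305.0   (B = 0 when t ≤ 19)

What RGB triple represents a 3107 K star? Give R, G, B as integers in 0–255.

R=255, G=181, B=117

t = 3107/100 = 31.07; the t ≤ 66 branch applies.
R = 255 by definition for t ≤ 66.
G = 99.47·ln 31.07 − 161.1 = 99.47·3.4362 − 161.1 = 180.703.
B = 138.5·ln(31.07 − 10) − 305.0 = 138.5·ln 21.07 − 305.0 = 138.5·3.0479 − 305.0 = 117.127.
Rounded: (255, 181, 117).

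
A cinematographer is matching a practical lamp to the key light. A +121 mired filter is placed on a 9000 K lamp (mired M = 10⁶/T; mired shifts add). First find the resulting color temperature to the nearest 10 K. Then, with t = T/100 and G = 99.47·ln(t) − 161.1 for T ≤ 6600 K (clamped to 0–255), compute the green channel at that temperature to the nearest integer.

M_in = 10⁶/9000 = 111.11; M_out = 111.11 + (+121) = 232.11.
T_out = 10⁶/232.11 = 4308.3 K → 4310 K; t = 43.1.
G = 99.47·ln 43.1 − 161.1 = 99.47·3.7635 − 161.1 = 213.258.
Rounded: 213.

213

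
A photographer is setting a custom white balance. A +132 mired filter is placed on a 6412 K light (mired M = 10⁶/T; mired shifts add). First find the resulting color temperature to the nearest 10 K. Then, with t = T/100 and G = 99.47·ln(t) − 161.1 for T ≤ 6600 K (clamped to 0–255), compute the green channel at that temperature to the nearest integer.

M_in = 10⁶/6412 = 155.96; M_out = 155.96 + (+132) = 287.96.
T_out = 10⁶/287.96 = 3472.7 K → 3470 K; t = 34.7.
G = 99.47·ln 34.7 − 161.1 = 99.47·3.5467 − 161.1 = 191.694.
Rounded: 192.

192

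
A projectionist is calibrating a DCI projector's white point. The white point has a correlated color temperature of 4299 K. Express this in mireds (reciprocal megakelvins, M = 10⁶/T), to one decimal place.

232.6 mireds

M = 10⁶ / 4299 = 232.612 → 232.6 mireds.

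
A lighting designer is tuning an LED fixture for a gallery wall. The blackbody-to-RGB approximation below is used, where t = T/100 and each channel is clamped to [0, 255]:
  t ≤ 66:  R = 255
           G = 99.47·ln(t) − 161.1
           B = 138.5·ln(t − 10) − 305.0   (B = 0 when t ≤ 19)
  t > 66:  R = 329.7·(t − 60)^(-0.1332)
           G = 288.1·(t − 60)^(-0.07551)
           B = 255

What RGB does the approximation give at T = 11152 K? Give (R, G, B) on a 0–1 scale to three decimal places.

(0.765, 0.839, 1.000)

t = 11152/100 = 111.52; the t > 66 branch applies.
R = 329.7·(111.52 − 60)^(-0.1332) = 329.7·51.52^(-0.1332) = 329.7·0.59151 = 195.022.
G = 288.1·(111.52 − 60)^(-0.07551) = 288.1·51.52^(-0.07551) = 288.1·0.74256 = 213.930.
B = 255 by definition for t > 66.
Dividing each by 255: (0.7648, 0.8389, 1.0000) → (0.765, 0.839, 1.000).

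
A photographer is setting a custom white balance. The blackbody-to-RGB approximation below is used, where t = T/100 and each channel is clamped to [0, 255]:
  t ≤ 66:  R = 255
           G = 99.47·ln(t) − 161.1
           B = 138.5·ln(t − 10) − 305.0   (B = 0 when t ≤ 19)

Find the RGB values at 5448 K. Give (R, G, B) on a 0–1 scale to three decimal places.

t = 5448/100 = 54.48; the t ≤ 66 branch applies.
R = 255 by definition for t ≤ 66.
G = 99.47·ln 54.48 − 161.1 = 99.47·3.9978 − 161.1 = 236.565.
B = 138.5·ln(54.48 − 10) − 305.0 = 138.5·ln 44.48 − 305.0 = 138.5·3.7950 − 305.0 = 220.613.
Dividing each by 255: (1.0000, 0.9277, 0.8651) → (1.000, 0.928, 0.865).

(1.000, 0.928, 0.865)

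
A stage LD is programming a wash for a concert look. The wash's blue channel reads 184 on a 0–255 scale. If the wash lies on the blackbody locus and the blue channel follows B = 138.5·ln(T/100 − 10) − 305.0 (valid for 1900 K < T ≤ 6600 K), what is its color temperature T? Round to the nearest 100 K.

4400 K

ln(t − 10) = (184 + 305.0) / 138.5 = 3.5307.
t − 10 = e^3.5307 = 34.147, so t = 44.147.
T = 100·t = 4415 K → 4400 K to the nearest 100 K.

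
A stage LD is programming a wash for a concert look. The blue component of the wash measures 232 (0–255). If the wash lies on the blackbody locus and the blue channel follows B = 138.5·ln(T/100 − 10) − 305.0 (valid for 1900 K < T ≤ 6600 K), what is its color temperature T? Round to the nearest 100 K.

5800 K

ln(t − 10) = (232 + 305.0) / 138.5 = 3.8773.
t − 10 = e^3.8773 = 48.292, so t = 58.292.
T = 100·t = 5829 K → 5800 K to the nearest 100 K.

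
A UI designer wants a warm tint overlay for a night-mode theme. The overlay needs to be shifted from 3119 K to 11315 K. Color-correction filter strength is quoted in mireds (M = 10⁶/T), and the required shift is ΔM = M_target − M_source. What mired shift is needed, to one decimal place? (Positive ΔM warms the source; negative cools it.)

M_source = 10⁶/3119 = 320.616; M_target = 10⁶/11315 = 88.378.
ΔM = 88.378 − 320.616 = -232.237 → -232.2 mireds, a cooling shift.

-232.2 mireds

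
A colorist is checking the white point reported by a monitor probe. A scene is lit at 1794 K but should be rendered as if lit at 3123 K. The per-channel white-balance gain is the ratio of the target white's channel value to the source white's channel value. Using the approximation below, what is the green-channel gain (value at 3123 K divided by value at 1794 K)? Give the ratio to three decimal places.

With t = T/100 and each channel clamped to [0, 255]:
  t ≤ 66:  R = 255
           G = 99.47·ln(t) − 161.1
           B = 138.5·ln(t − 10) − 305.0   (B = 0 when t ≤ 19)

At 1794 K (t = 17.94):
  G = 99.47·ln 17.94 − 161.1 = 99.47·2.8870 − 161.1 = 126.073.
At 3123 K (t = 31.23):
  G = 99.47·ln 31.23 − 161.1 = 99.47·3.4414 − 161.1 = 181.214.
Gain = 181.214 / 126.073 = 1.4374 → 1.437.

1.437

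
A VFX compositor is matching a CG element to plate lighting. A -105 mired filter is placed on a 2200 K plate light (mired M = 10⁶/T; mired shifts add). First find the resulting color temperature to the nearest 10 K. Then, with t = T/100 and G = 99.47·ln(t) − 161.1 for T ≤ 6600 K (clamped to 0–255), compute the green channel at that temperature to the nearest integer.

M_in = 10⁶/2200 = 454.55; M_out = 454.55 + (-105) = 349.55.
T_out = 10⁶/349.55 = 2860.9 K → 2860 K; t = 28.6.
G = 99.47·ln 28.6 − 161.1 = 99.47·3.3534 − 161.1 = 172.463.
Rounded: 172.

172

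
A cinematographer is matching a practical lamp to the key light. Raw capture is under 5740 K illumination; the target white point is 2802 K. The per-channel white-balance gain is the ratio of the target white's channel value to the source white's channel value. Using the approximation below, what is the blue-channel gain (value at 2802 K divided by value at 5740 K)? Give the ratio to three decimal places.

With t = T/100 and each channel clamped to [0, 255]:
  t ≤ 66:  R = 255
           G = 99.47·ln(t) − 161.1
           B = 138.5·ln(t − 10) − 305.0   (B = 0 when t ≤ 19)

At 5740 K (t = 57.4):
  B = 138.5·ln(57.4 − 10) − 305.0 = 138.5·ln 47.4 − 305.0 = 138.5·3.8586 − 305.0 = 229.419.
At 2802 K (t = 28.02):
  B = 138.5·ln(28.02 − 10) − 305.0 = 138.5·ln 18.02 − 305.0 = 138.5·2.8915 − 305.0 = 95.470.
Gain = 95.470 / 229.419 = 0.4161 → 0.416.

0.416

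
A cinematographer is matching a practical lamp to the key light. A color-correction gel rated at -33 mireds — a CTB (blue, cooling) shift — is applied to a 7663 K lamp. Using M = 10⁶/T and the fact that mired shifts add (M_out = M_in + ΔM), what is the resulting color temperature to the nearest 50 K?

10250 K

M_in = 10⁶/7663 = 130.50 mireds.
M_out = 130.50 + (-33) = 97.50 mireds.
T_out = 10⁶/97.50 = 10256.7 K → 10250 K.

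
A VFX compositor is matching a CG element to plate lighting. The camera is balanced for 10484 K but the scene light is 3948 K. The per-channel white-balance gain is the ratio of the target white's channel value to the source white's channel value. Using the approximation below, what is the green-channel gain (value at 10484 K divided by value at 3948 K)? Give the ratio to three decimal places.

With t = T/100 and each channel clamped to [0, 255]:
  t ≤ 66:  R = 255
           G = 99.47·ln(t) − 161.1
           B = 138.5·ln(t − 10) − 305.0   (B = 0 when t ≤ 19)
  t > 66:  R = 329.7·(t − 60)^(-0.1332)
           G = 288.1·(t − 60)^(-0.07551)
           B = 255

1.057

At 3948 K (t = 39.48):
  G = 99.47·ln 39.48 − 161.1 = 99.47·3.6758 − 161.1 = 204.531.
At 10484 K (t = 104.84):
  G = 288.1·(104.84 − 60)^(-0.07551) = 288.1·44.84^(-0.07551) = 288.1·0.75038 = 216.185.
Gain = 216.185 / 204.531 = 1.0570 → 1.057.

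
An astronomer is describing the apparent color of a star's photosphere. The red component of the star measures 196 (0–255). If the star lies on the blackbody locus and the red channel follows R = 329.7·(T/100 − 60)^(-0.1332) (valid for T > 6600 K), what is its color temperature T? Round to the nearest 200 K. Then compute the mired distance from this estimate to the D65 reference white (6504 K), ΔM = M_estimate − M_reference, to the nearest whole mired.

-63 mireds

(t − 60)^(-0.1332) = 196/329.7 = 0.59448.
t − 60 = 0.59448^(1/-0.1332) = 0.59448^(-7.508) = 49.621, so t = 109.621.
T = 100·t = 10962 K → 11000 K to the nearest 200 K.
M_estimate = 10⁶/11000 = 90.91; M_reference = 10⁶/6504 = 153.75.
ΔM = 90.91 − 153.75 = -62.84 → -63 mireds.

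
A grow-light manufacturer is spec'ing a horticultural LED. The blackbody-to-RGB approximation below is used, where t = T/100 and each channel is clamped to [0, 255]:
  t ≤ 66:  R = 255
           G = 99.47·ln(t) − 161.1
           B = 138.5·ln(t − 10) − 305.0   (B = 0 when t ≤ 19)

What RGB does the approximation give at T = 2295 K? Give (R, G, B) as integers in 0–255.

(255, 151, 50)

t = 2295/100 = 22.95; the t ≤ 66 branch applies.
R = 255 by definition for t ≤ 66.
G = 99.47·ln 22.95 − 161.1 = 99.47·3.1333 − 161.1 = 150.571.
B = 138.5·ln(22.95 − 10) − 305.0 = 138.5·ln 12.95 − 305.0 = 138.5·2.5611 − 305.0 = 49.712.
Rounded: (255, 151, 50).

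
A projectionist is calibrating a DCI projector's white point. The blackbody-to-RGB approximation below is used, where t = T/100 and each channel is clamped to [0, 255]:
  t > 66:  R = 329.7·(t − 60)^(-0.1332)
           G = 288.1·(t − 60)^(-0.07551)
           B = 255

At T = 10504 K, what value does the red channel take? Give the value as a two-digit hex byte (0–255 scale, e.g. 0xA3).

t = 10504/100 = 105.04; the t > 66 branch applies.
R = 329.7·(105.04 − 60)^(-0.1332) = 329.7·45.04^(-0.1332) = 329.7·0.60220 = 198.545.
Rounded: 199; in hex, 0xC7.

0xC7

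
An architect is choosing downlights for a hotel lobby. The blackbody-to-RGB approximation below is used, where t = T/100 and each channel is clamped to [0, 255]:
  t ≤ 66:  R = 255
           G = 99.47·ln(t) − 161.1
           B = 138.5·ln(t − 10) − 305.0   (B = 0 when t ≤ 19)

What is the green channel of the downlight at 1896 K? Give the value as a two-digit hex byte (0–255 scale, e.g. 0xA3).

t = 1896/100 = 18.96; the t ≤ 66 branch applies.
G = 99.47·ln 18.96 − 161.1 = 99.47·2.9423 − 161.1 = 131.574.
Rounded: 132; in hex, 0x84.

0x84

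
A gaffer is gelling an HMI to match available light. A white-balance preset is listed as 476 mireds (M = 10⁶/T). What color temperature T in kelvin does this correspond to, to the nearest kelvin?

2101 K

T = 10⁶ / 476 = 2100.84 K → 2101 K.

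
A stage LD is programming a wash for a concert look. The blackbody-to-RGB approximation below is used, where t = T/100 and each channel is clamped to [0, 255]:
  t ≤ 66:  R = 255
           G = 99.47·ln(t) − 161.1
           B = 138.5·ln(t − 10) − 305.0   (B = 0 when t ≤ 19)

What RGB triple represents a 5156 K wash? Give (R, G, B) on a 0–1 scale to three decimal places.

(1.000, 0.906, 0.828)

t = 5156/100 = 51.56; the t ≤ 66 branch applies.
R = 255 by definition for t ≤ 66.
G = 99.47·ln 51.56 − 161.1 = 99.47·3.9427 − 161.1 = 231.085.
B = 138.5·ln(51.56 − 10) − 305.0 = 138.5·ln 41.56 − 305.0 = 138.5·3.7271 − 305.0 = 211.209.
Dividing each by 255: (1.0000, 0.9062, 0.8283) → (1.000, 0.906, 0.828).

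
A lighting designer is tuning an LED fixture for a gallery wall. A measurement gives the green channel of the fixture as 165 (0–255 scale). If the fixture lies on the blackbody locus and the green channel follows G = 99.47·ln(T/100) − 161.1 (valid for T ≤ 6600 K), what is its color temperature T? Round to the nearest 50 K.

2650 K

ln t = (165 + 161.1) / 99.47 = 3.2784.
t = e^3.2784 = 26.533.
T = 100·t = 2653 K → 2650 K to the nearest 50 K.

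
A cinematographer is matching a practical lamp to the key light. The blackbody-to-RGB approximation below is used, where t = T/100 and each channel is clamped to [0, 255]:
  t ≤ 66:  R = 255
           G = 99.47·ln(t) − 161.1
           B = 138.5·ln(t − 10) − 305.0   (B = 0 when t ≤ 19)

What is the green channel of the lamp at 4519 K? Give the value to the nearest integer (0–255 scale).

218

t = 4519/100 = 45.19; the t ≤ 66 branch applies.
G = 99.47·ln 45.19 − 161.1 = 99.47·3.8109 − 161.1 = 217.968.
Rounded: 218.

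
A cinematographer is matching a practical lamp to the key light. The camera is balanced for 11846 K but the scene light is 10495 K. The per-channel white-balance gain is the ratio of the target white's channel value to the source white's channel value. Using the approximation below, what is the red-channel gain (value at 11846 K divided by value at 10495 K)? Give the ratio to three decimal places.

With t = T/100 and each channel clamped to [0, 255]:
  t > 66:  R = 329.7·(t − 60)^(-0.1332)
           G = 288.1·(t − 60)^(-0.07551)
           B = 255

0.966

At 10495 K (t = 104.95):
  R = 329.7·(104.95 − 60)^(-0.1332) = 329.7·44.95^(-0.1332) = 329.7·0.60236 = 198.598.
At 11846 K (t = 118.46):
  R = 329.7·(118.46 − 60)^(-0.1332) = 329.7·58.46^(-0.1332) = 329.7·0.58164 = 191.767.
Gain = 191.767 / 198.598 = 0.9656 → 0.966.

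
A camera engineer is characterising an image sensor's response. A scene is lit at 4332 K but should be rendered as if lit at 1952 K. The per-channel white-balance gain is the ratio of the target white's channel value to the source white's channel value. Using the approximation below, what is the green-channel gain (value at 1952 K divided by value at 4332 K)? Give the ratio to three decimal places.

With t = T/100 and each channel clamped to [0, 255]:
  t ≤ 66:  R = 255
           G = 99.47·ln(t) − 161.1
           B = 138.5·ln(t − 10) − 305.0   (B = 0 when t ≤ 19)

0.629

At 4332 K (t = 43.32):
  G = 99.47·ln 43.32 − 161.1 = 99.47·3.7686 − 161.1 = 213.764.
At 1952 K (t = 19.52):
  G = 99.47·ln 19.52 − 161.1 = 99.47·2.9714 − 161.1 = 134.469.
Gain = 134.469 / 213.764 = 0.6291 → 0.629.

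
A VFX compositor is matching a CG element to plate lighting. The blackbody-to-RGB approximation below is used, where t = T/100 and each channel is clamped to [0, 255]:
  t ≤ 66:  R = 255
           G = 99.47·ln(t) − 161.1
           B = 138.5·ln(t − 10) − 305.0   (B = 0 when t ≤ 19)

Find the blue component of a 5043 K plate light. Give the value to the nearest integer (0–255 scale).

207

t = 5043/100 = 50.43; the t ≤ 66 branch applies.
B = 138.5·ln(50.43 − 10) − 305.0 = 138.5·ln 40.43 − 305.0 = 138.5·3.6996 − 305.0 = 207.391.
Rounded: 207.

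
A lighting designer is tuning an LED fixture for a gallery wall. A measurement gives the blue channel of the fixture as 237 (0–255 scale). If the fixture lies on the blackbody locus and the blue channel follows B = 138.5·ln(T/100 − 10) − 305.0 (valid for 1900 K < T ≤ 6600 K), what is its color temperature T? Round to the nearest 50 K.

6000 K

ln(t − 10) = (237 + 305.0) / 138.5 = 3.9134.
t − 10 = e^3.9134 = 50.067, so t = 60.067.
T = 100·t = 6007 K → 6000 K to the nearest 50 K.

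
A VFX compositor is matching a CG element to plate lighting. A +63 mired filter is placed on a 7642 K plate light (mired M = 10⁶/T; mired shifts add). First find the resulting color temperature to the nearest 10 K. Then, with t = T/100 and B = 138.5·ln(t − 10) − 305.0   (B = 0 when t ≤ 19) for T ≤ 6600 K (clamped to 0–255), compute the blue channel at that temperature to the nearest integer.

211

M_in = 10⁶/7642 = 130.86; M_out = 130.86 + (+63) = 193.86.
T_out = 10⁶/193.86 = 5158.5 K → 5160 K; t = 51.6.
B = 138.5·ln(51.6 − 10) − 305.0 = 138.5·ln 41.6 − 305.0 = 138.5·3.7281 − 305.0 = 211.342.
Rounded: 211.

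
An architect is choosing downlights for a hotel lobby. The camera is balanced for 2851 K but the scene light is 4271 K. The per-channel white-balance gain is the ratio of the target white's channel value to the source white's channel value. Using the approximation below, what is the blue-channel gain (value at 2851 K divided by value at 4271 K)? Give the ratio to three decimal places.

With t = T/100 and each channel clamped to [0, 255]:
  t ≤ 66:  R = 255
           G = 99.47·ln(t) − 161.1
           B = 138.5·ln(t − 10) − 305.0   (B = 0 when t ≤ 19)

0.557

At 4271 K (t = 42.71):
  B = 138.5·ln(42.71 − 10) − 305.0 = 138.5·ln 32.71 − 305.0 = 138.5·3.4877 − 305.0 = 178.044.
At 2851 K (t = 28.51):
  B = 138.5·ln(28.51 − 10) − 305.0 = 138.5·ln 18.51 − 305.0 = 138.5·2.9183 − 305.0 = 99.186.
Gain = 99.186 / 178.044 = 0.5571 → 0.557.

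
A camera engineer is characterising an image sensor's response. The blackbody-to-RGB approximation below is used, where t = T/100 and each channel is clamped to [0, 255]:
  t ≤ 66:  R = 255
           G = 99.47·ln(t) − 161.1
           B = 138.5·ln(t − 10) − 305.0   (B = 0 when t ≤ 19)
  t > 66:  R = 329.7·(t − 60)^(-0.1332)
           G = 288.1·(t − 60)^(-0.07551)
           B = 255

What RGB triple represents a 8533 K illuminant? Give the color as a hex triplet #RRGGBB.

t = 8533/100 = 85.33; the t > 66 branch applies.
R = 329.7·(85.33 − 60)^(-0.1332) = 329.7·25.33^(-0.1332) = 329.7·0.65018 = 214.365.
G = 288.1·(85.33 − 60)^(-0.07551) = 288.1·25.33^(-0.07551) = 288.1·0.78345 = 225.712.
B = 255 by definition for t > 66.
Rounded: (214, 226, 255).
In hex: #D6E2FF.

#D6E2FF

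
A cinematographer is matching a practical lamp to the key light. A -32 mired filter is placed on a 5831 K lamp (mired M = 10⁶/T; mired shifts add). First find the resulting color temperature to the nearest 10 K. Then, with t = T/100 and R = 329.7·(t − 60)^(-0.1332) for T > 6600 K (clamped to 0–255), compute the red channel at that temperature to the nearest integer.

238

M_in = 10⁶/5831 = 171.50; M_out = 171.50 + (-32) = 139.50.
T_out = 10⁶/139.50 = 7168.6 K → 7170 K; t = 71.7.
R = 329.7·(71.7 − 60)^(-0.1332) = 329.7·11.7^(-0.1332) = 329.7·0.72064 = 237.595.
Rounded: 238.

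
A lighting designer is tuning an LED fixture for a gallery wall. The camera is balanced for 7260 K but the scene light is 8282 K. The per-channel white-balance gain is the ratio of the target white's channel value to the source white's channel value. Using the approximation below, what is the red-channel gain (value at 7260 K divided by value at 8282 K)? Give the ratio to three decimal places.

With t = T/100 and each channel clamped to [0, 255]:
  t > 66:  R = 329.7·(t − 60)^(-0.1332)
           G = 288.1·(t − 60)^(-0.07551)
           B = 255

1.082

At 8282 K (t = 82.82):
  R = 329.7·(82.82 − 60)^(-0.1332) = 329.7·22.82^(-0.1332) = 329.7·0.65928 = 217.366.
At 7260 K (t = 72.6):
  R = 329.7·(72.6 − 60)^(-0.1332) = 329.7·12.6^(-0.1332) = 329.7·0.71356 = 235.261.
Gain = 235.261 / 217.366 = 1.0823 → 1.082.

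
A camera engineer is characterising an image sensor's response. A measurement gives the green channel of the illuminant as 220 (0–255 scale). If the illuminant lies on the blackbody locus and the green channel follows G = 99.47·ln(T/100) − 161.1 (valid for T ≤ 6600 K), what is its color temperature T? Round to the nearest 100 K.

ln t = (220 + 161.1) / 99.47 = 3.8313.
t = e^3.8313 = 46.123.
T = 100·t = 4612 K → 4600 K to the nearest 100 K.

4600 K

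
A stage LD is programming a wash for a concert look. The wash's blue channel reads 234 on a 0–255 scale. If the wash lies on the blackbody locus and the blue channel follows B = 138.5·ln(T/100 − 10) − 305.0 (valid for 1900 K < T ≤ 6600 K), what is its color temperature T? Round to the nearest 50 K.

5900 K

ln(t − 10) = (234 + 305.0) / 138.5 = 3.8917.
t − 10 = e^3.8917 = 48.994, so t = 58.994.
T = 100·t = 5899 K → 5900 K to the nearest 50 K.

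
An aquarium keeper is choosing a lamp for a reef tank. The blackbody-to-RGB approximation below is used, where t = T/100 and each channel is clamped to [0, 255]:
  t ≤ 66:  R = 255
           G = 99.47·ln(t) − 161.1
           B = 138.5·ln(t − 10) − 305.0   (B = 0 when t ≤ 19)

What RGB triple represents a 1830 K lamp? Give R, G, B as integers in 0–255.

R=255, G=128, B=0

t = 1830/100 = 18.3; the t ≤ 66 branch applies.
R = 255 by definition for t ≤ 66.
G = 99.47·ln 18.3 − 161.1 = 99.47·2.9069 − 161.1 = 128.049.
t = 18.3 ≤ 19, so B = 0.
Rounded: (255, 128, 0).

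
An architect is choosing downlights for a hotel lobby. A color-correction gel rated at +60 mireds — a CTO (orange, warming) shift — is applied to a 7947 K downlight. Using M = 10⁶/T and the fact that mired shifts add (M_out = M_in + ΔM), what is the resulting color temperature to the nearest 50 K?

M_in = 10⁶/7947 = 125.83 mireds.
M_out = 125.83 + (+60) = 185.83 mireds.
T_out = 10⁶/185.83 = 5381.2 K → 5400 K.

5400 K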